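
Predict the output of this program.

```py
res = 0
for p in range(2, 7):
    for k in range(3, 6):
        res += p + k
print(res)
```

120

p=2,k=3: res = 0+5 = 5
p=2,k=4: res = 5+6 = 11
p=2,k=5: res = 11+7 = 18
p=3,k=3: res = 18+6 = 24
p=3,k=4: res = 24+7 = 31
p=3,k=5: res = 31+8 = 39
p=4,k=3: res = 39+7 = 46
p=4,k=4: res = 46+8 = 54
p=4,k=5: res = 54+9 = 63
p=5,k=3: res = 63+8 = 71
p=5,k=4: res = 71+9 = 80
p=5,k=5: res = 80+10 = 90
p=6,k=3: res = 90+9 = 99
p=6,k=4: res = 99+10 = 109
p=6,k=5: res = 109+11 = 120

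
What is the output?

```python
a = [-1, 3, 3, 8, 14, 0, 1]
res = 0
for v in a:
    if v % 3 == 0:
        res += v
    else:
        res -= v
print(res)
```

-16

v=-1: not %3==0, res = 0-(-1) = 1
v=3: %3==0, res = 1+3 = 4
v=3: %3==0, res = 4+3 = 7
v=8: not %3==0, res = 7-8 = -1
v=14: not %3==0, res = (-1)-14 = -15
v=0: %3==0, res = (-15)+0 = -15
v=1: not %3==0, res = (-15)-1 = -16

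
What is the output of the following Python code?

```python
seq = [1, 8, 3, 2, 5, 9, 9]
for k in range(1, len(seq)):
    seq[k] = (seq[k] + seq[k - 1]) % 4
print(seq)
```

[1, 1, 0, 2, 3, 0, 1]

k=1: seq[1] = (8+1)%4 = 1 → [1, 1, 3, 2, 5, 9, 9]
k=2: seq[2] = (3+1)%4 = 0 → [1, 1, 0, 2, 5, 9, 9]
k=3: seq[3] = (2+0)%4 = 2 → [1, 1, 0, 2, 5, 9, 9]
k=4: seq[4] = (5+2)%4 = 3 → [1, 1, 0, 2, 3, 9, 9]
k=5: seq[5] = (9+3)%4 = 0 → [1, 1, 0, 2, 3, 0, 9]
k=6: seq[6] = (9+0)%4 = 1 → [1, 1, 0, 2, 3, 0, 1]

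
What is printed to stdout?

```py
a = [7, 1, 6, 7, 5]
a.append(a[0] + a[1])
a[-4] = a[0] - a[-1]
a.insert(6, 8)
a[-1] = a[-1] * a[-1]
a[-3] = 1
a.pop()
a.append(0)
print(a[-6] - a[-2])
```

-7

append a[0]+a[1] = 7+1 = 8 → [7, 1, 6, 7, 5, 8]
a[-4] = a[0]-a[-1] = 7-8 = -1 → [7, 1, -1, 7, 5, 8]
insert 8 at 6 → [7, 1, -1, 7, 5, 8, 8]
a[-1] = a[-1]*a[-1] = 8*8 = 64 → [7, 1, -1, 7, 5, 8, 64]
a[-3] = 1 → [7, 1, -1, 7, 1, 8, 64]
pop() removes 64 → [7, 1, -1, 7, 1, 8]
append 0 → [7, 1, -1, 7, 1, 8, 0]
a[-6]-a[-2] = 1-8 = -7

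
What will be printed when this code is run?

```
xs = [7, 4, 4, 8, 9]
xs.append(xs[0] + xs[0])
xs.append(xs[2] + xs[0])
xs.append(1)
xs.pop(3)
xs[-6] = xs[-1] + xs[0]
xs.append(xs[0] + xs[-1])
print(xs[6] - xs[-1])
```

-7

append xs[0]+xs[0] = 7+7 = 14 → [7, 4, 4, 8, 9, 14]
append xs[2]+xs[0] = 4+7 = 11 → [7, 4, 4, 8, 9, 14, 11]
append 1 → [7, 4, 4, 8, 9, 14, 11, 1]
pop(3) removes 8 → [7, 4, 4, 9, 14, 11, 1]
xs[-6] = xs[-1]+xs[0] = 1+7 = 8 → [7, 8, 4, 9, 14, 11, 1]
append xs[0]+xs[-1] = 7+1 = 8 → [7, 8, 4, 9, 14, 11, 1, 8]
xs[6]-xs[-1] = 1-8 = -7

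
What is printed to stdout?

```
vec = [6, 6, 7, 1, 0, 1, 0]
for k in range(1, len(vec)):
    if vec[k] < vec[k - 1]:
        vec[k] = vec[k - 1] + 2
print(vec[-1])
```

15

k=1: 6>=6, unchanged → [6, 6, 7, 1, 0, 1, 0]
k=2: 7>=6, unchanged → [6, 6, 7, 1, 0, 1, 0]
k=3: 1<7, vec[3] = 7+2 = 9 → [6, 6, 7, 9, 0, 1, 0]
k=4: 0<9, vec[4] = 9+2 = 11 → [6, 6, 7, 9, 11, 1, 0]
k=5: 1<11, vec[5] = 11+2 = 13 → [6, 6, 7, 9, 11, 13, 0]
k=6: 0<13, vec[6] = 13+2 = 15 → [6, 6, 7, 9, 11, 13, 15]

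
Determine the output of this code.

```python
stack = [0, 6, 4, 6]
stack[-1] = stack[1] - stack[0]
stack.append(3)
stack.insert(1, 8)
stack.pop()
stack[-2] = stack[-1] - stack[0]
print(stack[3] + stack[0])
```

stack[-1] = stack[1]-stack[0] = 6-0 = 6 → [0, 6, 4, 6]
append 3 → [0, 6, 4, 6, 3]
insert 8 at 1 → [0, 8, 6, 4, 6, 3]
pop() removes 3 → [0, 8, 6, 4, 6]
stack[-2] = stack[-1]-stack[0] = 6-0 = 6 → [0, 8, 6, 6, 6]
stack[3]+stack[0] = 6+0 = 6

6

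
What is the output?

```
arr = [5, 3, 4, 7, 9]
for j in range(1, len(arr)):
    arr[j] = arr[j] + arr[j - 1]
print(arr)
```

j=1: arr[1] = 3+5 = 8 → [5, 8, 4, 7, 9]
j=2: arr[2] = 4+8 = 12 → [5, 8, 12, 7, 9]
j=3: arr[3] = 7+12 = 19 → [5, 8, 12, 19, 9]
j=4: arr[4] = 9+19 = 28 → [5, 8, 12, 19, 28]

[5, 8, 12, 19, 28]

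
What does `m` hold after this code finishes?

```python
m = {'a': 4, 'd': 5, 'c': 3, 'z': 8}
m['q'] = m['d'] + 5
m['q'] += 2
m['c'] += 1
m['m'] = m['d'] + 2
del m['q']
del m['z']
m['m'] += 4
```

m['q'] = m['d']+5 = 10 → {'a': 4, 'd': 5, 'c': 3, 'z': 8, 'q': 10}
m['q'] = 10+2 = 12 → {'a': 4, 'd': 5, 'c': 3, 'z': 8, 'q': 12}
m['c'] = 3+1 = 4 → {'a': 4, 'd': 5, 'c': 4, 'z': 8, 'q': 12}
m['m'] = m['d']+2 = 7 → {'a': 4, 'd': 5, 'c': 4, 'z': 8, 'q': 12, 'm': 7}
del 'q' → {'a': 4, 'd': 5, 'c': 4, 'z': 8, 'm': 7}
del 'z' → {'a': 4, 'd': 5, 'c': 4, 'm': 7}
m['m'] = 7+4 = 11 → {'a': 4, 'd': 5, 'c': 4, 'm': 11}

{'a': 4, 'd': 5, 'c': 4, 'm': 11}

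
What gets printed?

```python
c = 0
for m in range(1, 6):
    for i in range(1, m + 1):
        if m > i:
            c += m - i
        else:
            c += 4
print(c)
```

40

m=1,i=1: not 1>1, c = 0+4 = 4
m=2,i=1: 2>1, c = 4+1 = 5
m=2,i=2: not 2>2, c = 5+4 = 9
m=3,i=1: 3>1, c = 9+2 = 11
m=3,i=2: 3>2, c = 11+1 = 12
m=3,i=3: not 3>3, c = 12+4 = 16
m=4,i=1: 4>1, c = 16+3 = 19
m=4,i=2: 4>2, c = 19+2 = 21
m=4,i=3: 4>3, c = 21+1 = 22
m=4,i=4: not 4>4, c = 22+4 = 26
m=5,i=1: 5>1, c = 26+4 = 30
m=5,i=2: 5>2, c = 30+3 = 33
m=5,i=3: 5>3, c = 33+2 = 35
m=5,i=4: 5>4, c = 35+1 = 36
m=5,i=5: not 5>5, c = 36+4 = 40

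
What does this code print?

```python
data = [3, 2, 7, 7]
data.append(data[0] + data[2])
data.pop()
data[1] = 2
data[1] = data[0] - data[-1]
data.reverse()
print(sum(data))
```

13

append data[0]+data[2] = 3+7 = 10 → [3, 2, 7, 7, 10]
pop() removes 10 → [3, 2, 7, 7]
data[1] = 2 → [3, 2, 7, 7]
data[1] = data[0]-data[-1] = 3-7 = -4 → [3, -4, 7, 7]
reverse → [7, 7, -4, 3]
sum = 13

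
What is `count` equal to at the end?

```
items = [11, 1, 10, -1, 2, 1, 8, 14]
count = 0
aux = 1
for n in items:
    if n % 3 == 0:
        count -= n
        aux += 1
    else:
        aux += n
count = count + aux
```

47

n=11: not %3==0; aux=12
n=1: not %3==0; aux=13
n=10: not %3==0; aux=23
n=-1: not %3==0; aux=22
n=2: not %3==0; aux=24
n=1: not %3==0; aux=25
n=8: not %3==0; aux=33
n=14: not %3==0; aux=47
count+aux = 0+47 = 47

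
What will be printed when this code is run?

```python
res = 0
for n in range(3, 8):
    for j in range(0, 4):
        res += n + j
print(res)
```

130

n=3,j=0: res = 0+3 = 3
n=3,j=1: res = 3+4 = 7
n=3,j=2: res = 7+5 = 12
n=3,j=3: res = 12+6 = 18
n=4,j=0: res = 18+4 = 22
n=4,j=1: res = 22+5 = 27
n=4,j=2: res = 27+6 = 33
n=4,j=3: res = 33+7 = 40
n=5,j=0: res = 40+5 = 45
n=5,j=1: res = 45+6 = 51
n=5,j=2: res = 51+7 = 58
n=5,j=3: res = 58+8 = 66
n=6,j=0: res = 66+6 = 72
n=6,j=1: res = 72+7 = 79
n=6,j=2: res = 79+8 = 87
n=6,j=3: res = 87+9 = 96
n=7,j=0: res = 96+7 = 103
n=7,j=1: res = 103+8 = 111
n=7,j=2: res = 111+9 = 120
n=7,j=3: res = 120+10 = 130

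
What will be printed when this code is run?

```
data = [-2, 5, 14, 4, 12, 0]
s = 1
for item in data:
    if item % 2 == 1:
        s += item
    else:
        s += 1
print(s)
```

item=-2: not odd, s = 1+1 = 2
item=5: odd, s = 2+5 = 7
item=14: not odd, s = 7+1 = 8
item=4: not odd, s = 8+1 = 9
item=12: not odd, s = 9+1 = 10
item=0: not odd, s = 10+1 = 11

11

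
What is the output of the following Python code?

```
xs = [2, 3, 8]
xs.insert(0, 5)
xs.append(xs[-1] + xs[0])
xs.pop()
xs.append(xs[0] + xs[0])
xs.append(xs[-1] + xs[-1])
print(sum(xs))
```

48

insert 5 at 0 → [5, 2, 3, 8]
append xs[-1]+xs[0] = 8+5 = 13 → [5, 2, 3, 8, 13]
pop() removes 13 → [5, 2, 3, 8]
append xs[0]+xs[0] = 5+5 = 10 → [5, 2, 3, 8, 10]
append xs[-1]+xs[-1] = 10+10 = 20 → [5, 2, 3, 8, 10, 20]
sum = 48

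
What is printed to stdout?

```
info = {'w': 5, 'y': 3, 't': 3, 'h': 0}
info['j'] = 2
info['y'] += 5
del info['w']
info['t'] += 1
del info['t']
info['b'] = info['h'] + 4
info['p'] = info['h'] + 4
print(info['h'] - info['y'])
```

info['j'] = 2 → {'w': 5, 'y': 3, 't': 3, 'h': 0, 'j': 2}
info['y'] = 3+5 = 8 → {'w': 5, 'y': 8, 't': 3, 'h': 0, 'j': 2}
del 'w' → {'y': 8, 't': 3, 'h': 0, 'j': 2}
info['t'] = 3+1 = 4 → {'y': 8, 't': 4, 'h': 0, 'j': 2}
del 't' → {'y': 8, 'h': 0, 'j': 2}
info['b'] = info['h']+4 = 4 → {'y': 8, 'h': 0, 'j': 2, 'b': 4}
info['p'] = info['h']+4 = 4 → {'y': 8, 'h': 0, 'j': 2, 'b': 4, 'p': 4}
info['h']-info['y'] = 0-8 = -8

-8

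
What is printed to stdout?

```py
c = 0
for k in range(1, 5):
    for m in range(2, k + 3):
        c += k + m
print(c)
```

k=1,m=2: c = 0+3 = 3
k=1,m=3: c = 3+4 = 7
k=2,m=2: c = 7+4 = 11
k=2,m=3: c = 11+5 = 16
k=2,m=4: c = 16+6 = 22
k=3,m=2: c = 22+5 = 27
k=3,m=3: c = 27+6 = 33
k=3,m=4: c = 33+7 = 40
k=3,m=5: c = 40+8 = 48
k=4,m=2: c = 48+6 = 54
k=4,m=3: c = 54+7 = 61
k=4,m=4: c = 61+8 = 69
k=4,m=5: c = 69+9 = 78
k=4,m=6: c = 78+10 = 88

88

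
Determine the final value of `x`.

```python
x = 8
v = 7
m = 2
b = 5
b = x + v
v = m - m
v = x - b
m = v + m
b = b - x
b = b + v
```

b = 8+7 = 15
v = 2-2 = 0
v = 8-15 = -7
m = (-7)+2 = -5
b = 15-8 = 7
b = 7+(-7) = 0

8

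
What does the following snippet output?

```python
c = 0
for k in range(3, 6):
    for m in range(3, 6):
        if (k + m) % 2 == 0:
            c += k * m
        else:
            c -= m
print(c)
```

k=3,m=3: even sum, c = 0+9 = 9
k=3,m=4: odd sum, c = 9-4 = 5
k=3,m=5: even sum, c = 5+15 = 20
k=4,m=3: odd sum, c = 20-3 = 17
k=4,m=4: even sum, c = 17+16 = 33
k=4,m=5: odd sum, c = 33-5 = 28
k=5,m=3: even sum, c = 28+15 = 43
k=5,m=4: odd sum, c = 43-4 = 39
k=5,m=5: even sum, c = 39+25 = 64

64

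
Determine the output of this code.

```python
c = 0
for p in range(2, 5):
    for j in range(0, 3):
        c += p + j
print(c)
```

36

p=2,j=0: c = 0+2 = 2
p=2,j=1: c = 2+3 = 5
p=2,j=2: c = 5+4 = 9
p=3,j=0: c = 9+3 = 12
p=3,j=1: c = 12+4 = 16
p=3,j=2: c = 16+5 = 21
p=4,j=0: c = 21+4 = 25
p=4,j=1: c = 25+5 = 30
p=4,j=2: c = 30+6 = 36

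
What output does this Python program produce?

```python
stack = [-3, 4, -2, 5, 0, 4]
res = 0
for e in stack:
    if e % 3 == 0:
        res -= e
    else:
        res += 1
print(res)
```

e=-3: %3==0, res = 0-(-3) = 3
e=4: not %3==0, res = 3+1 = 4
e=-2: not %3==0, res = 4+1 = 5
e=5: not %3==0, res = 5+1 = 6
e=0: %3==0, res = 6-0 = 6
e=4: not %3==0, res = 6+1 = 7

7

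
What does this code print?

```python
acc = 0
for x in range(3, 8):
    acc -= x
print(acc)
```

-25

x=3: acc = 0-3 = -3
x=4: acc = (-3)-4 = -7
x=5: acc = (-7)-5 = -12
x=6: acc = (-12)-6 = -18
x=7: acc = (-18)-7 = -25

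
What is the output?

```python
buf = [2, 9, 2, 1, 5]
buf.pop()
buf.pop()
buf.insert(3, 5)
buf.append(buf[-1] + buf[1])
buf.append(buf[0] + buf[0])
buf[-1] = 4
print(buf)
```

pop() removes 5 → [2, 9, 2, 1]
pop() removes 1 → [2, 9, 2]
insert 5 at 3 → [2, 9, 2, 5]
append buf[-1]+buf[1] = 5+9 = 14 → [2, 9, 2, 5, 14]
append buf[0]+buf[0] = 2+2 = 4 → [2, 9, 2, 5, 14, 4]
buf[-1] = 4 → [2, 9, 2, 5, 14, 4]

[2, 9, 2, 5, 14, 4]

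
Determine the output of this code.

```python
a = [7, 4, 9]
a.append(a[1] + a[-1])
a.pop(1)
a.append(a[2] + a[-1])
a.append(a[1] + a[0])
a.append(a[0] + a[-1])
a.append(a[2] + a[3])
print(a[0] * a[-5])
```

append a[1]+a[-1] = 4+9 = 13 → [7, 4, 9, 13]
pop(1) removes 4 → [7, 9, 13]
append a[2]+a[-1] = 13+13 = 26 → [7, 9, 13, 26]
append a[1]+a[0] = 9+7 = 16 → [7, 9, 13, 26, 16]
append a[0]+a[-1] = 7+16 = 23 → [7, 9, 13, 26, 16, 23]
append a[2]+a[3] = 13+26 = 39 → [7, 9, 13, 26, 16, 23, 39]
a[0]*a[-5] = 7*13 = 91

91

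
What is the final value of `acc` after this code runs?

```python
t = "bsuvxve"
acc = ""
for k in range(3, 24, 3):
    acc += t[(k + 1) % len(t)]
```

k=3: add t[4]='x' → 'x'
k=6: add t[0]='b' → 'xb'
k=9: add t[3]='v' → 'xbv'
k=12: add t[6]='e' → 'xbve'
k=15: add t[2]='u' → 'xbveu'
k=18: add t[5]='v' → 'xbveuv'
k=21: add t[1]='s' → 'xbveuvs'

'xbveuvs'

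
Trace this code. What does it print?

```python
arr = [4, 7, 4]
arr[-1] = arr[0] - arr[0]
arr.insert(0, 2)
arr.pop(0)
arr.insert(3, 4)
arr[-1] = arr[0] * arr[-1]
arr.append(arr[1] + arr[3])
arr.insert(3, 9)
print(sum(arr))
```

59

arr[-1] = arr[0]-arr[0] = 4-4 = 0 → [4, 7, 0]
insert 2 at 0 → [2, 4, 7, 0]
pop(0) removes 2 → [4, 7, 0]
insert 4 at 3 → [4, 7, 0, 4]
arr[-1] = arr[0]*arr[-1] = 4*4 = 16 → [4, 7, 0, 16]
append arr[1]+arr[3] = 7+16 = 23 → [4, 7, 0, 16, 23]
insert 9 at 3 → [4, 7, 0, 9, 16, 23]
sum = 59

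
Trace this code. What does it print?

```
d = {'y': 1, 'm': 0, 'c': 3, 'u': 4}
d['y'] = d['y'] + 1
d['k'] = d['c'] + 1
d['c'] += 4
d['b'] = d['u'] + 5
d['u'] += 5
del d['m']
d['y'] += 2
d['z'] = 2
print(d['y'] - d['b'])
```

d['y'] = d['y']+1 = 2 → {'y': 2, 'm': 0, 'c': 3, 'u': 4}
d['k'] = d['c']+1 = 4 → {'y': 2, 'm': 0, 'c': 3, 'u': 4, 'k': 4}
d['c'] = 3+4 = 7 → {'y': 2, 'm': 0, 'c': 7, 'u': 4, 'k': 4}
d['b'] = d['u']+5 = 9 → {'y': 2, 'm': 0, 'c': 7, 'u': 4, 'k': 4, 'b': 9}
d['u'] = 4+5 = 9 → {'y': 2, 'm': 0, 'c': 7, 'u': 9, 'k': 4, 'b': 9}
del 'm' → {'y': 2, 'c': 7, 'u': 9, 'k': 4, 'b': 9}
d['y'] = 2+2 = 4 → {'y': 4, 'c': 7, 'u': 9, 'k': 4, 'b': 9}
d['z'] = 2 → {'y': 4, 'c': 7, 'u': 9, 'k': 4, 'b': 9, 'z': 2}
d['y']-d['b'] = 4-9 = -5

-5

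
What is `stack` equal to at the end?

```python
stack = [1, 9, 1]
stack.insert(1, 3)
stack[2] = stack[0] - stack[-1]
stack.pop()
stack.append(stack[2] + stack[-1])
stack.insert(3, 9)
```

insert 3 at 1 → [1, 3, 9, 1]
stack[2] = stack[0]-stack[-1] = 1-1 = 0 → [1, 3, 0, 1]
pop() removes 1 → [1, 3, 0]
append stack[2]+stack[-1] = 0+0 = 0 → [1, 3, 0, 0]
insert 9 at 3 → [1, 3, 0, 9, 0]

[1, 3, 0, 9, 0]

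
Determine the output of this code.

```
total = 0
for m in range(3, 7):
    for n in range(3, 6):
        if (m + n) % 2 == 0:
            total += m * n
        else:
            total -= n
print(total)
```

m=3,n=3: even sum, total = 0+9 = 9
m=3,n=4: odd sum, total = 9-4 = 5
m=3,n=5: even sum, total = 5+15 = 20
m=4,n=3: odd sum, total = 20-3 = 17
m=4,n=4: even sum, total = 17+16 = 33
m=4,n=5: odd sum, total = 33-5 = 28
m=5,n=3: even sum, total = 28+15 = 43
m=5,n=4: odd sum, total = 43-4 = 39
m=5,n=5: even sum, total = 39+25 = 64
m=6,n=3: odd sum, total = 64-3 = 61
m=6,n=4: even sum, total = 61+24 = 85
m=6,n=5: odd sum, total = 85-5 = 80

80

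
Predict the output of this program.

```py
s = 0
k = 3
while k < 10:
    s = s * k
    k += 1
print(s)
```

k=3: s = 0*3 = 0
k=4: s = 0*4 = 0
k=5: s = 0*5 = 0
k=6: s = 0*6 = 0
k=7: s = 0*7 = 0
k=8: s = 0*8 = 0
k=9: s = 0*9 = 0

0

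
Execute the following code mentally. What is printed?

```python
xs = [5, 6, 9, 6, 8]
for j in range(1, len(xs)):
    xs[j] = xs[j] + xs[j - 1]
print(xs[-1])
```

j=1: xs[1] = 6+5 = 11 → [5, 11, 9, 6, 8]
j=2: xs[2] = 9+11 = 20 → [5, 11, 20, 6, 8]
j=3: xs[3] = 6+20 = 26 → [5, 11, 20, 26, 8]
j=4: xs[4] = 8+26 = 34 → [5, 11, 20, 26, 34]

34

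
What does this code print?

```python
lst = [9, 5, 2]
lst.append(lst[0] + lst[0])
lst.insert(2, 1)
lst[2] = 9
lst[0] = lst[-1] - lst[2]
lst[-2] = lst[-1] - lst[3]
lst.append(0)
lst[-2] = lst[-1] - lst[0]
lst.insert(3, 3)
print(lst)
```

append lst[0]+lst[0] = 9+9 = 18 → [9, 5, 2, 18]
insert 1 at 2 → [9, 5, 1, 2, 18]
lst[2] = 9 → [9, 5, 9, 2, 18]
lst[0] = lst[-1]-lst[2] = 18-9 = 9 → [9, 5, 9, 2, 18]
lst[-2] = lst[-1]-lst[3] = 18-2 = 16 → [9, 5, 9, 16, 18]
append 0 → [9, 5, 9, 16, 18, 0]
lst[-2] = lst[-1]-lst[0] = 0-9 = -9 → [9, 5, 9, 16, -9, 0]
insert 3 at 3 → [9, 5, 9, 3, 16, -9, 0]

[9, 5, 9, 3, 16, -9, 0]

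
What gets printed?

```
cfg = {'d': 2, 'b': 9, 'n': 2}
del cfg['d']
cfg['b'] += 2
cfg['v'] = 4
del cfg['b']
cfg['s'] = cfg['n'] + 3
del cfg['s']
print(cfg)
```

{'n': 2, 'v': 4}

del 'd' → {'b': 9, 'n': 2}
cfg['b'] = 9+2 = 11 → {'b': 11, 'n': 2}
cfg['v'] = 4 → {'b': 11, 'n': 2, 'v': 4}
del 'b' → {'n': 2, 'v': 4}
cfg['s'] = cfg['n']+3 = 5 → {'n': 2, 'v': 4, 's': 5}
del 's' → {'n': 2, 'v': 4}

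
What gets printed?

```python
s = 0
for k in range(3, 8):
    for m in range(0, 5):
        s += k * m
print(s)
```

k=3,m=0: s = 0+0 = 0
k=3,m=1: s = 0+3 = 3
k=3,m=2: s = 3+6 = 9
k=3,m=3: s = 9+9 = 18
k=3,m=4: s = 18+12 = 30
k=4,m=0: s = 30+0 = 30
k=4,m=1: s = 30+4 = 34
k=4,m=2: s = 34+8 = 42
k=4,m=3: s = 42+12 = 54
k=4,m=4: s = 54+16 = 70
k=5,m=0: s = 70+0 = 70
k=5,m=1: s = 70+5 = 75
k=5,m=2: s = 75+10 = 85
k=5,m=3: s = 85+15 = 100
k=5,m=4: s = 100+20 = 120
k=6,m=0: s = 120+0 = 120
k=6,m=1: s = 120+6 = 126
k=6,m=2: s = 126+12 = 138
k=6,m=3: s = 138+18 = 156
k=6,m=4: s = 156+24 = 180
k=7,m=0: s = 180+0 = 180
k=7,m=1: s = 180+7 = 187
k=7,m=2: s = 187+14 = 201
k=7,m=3: s = 201+21 = 222
k=7,m=4: s = 222+28 = 250

250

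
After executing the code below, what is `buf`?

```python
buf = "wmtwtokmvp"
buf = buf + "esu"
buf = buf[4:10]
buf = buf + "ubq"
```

+ 'esu' → 'wmtwtokmvpesu'
slice [4:10] → 'tokmvp'
+ 'ubq' → 'tokmvpubq'

'tokmvpubq'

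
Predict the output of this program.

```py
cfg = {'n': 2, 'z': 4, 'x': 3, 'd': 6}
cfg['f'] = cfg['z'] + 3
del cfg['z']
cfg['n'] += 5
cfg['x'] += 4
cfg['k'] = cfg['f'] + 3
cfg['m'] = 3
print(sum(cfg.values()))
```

cfg['f'] = cfg['z']+3 = 7 → {'n': 2, 'z': 4, 'x': 3, 'd': 6, 'f': 7}
del 'z' → {'n': 2, 'x': 3, 'd': 6, 'f': 7}
cfg['n'] = 2+5 = 7 → {'n': 7, 'x': 3, 'd': 6, 'f': 7}
cfg['x'] = 3+4 = 7 → {'n': 7, 'x': 7, 'd': 6, 'f': 7}
cfg['k'] = cfg['f']+3 = 10 → {'n': 7, 'x': 7, 'd': 6, 'f': 7, 'k': 10}
cfg['m'] = 3 → {'n': 7, 'x': 7, 'd': 6, 'f': 7, 'k': 10, 'm': 3}
sum of values = 40

40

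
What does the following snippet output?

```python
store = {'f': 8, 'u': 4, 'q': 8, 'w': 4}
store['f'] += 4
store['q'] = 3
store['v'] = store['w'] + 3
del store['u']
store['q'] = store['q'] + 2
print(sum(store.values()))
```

28

store['f'] = 8+4 = 12 → {'f': 12, 'u': 4, 'q': 8, 'w': 4}
store['q'] = 3 → {'f': 12, 'u': 4, 'q': 3, 'w': 4}
store['v'] = store['w']+3 = 7 → {'f': 12, 'u': 4, 'q': 3, 'w': 4, 'v': 7}
del 'u' → {'f': 12, 'q': 3, 'w': 4, 'v': 7}
store['q'] = store['q']+2 = 5 → {'f': 12, 'q': 5, 'w': 4, 'v': 7}
sum of values = 28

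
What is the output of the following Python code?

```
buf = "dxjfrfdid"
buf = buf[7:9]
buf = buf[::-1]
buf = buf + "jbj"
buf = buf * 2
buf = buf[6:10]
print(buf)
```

ijbj

slice [7:9] → 'id'
reverse → 'di'
+ 'jbj' → 'dijbj'
repeat ×2 → 'dijbjdijbj'
slice [6:10] → 'ijbj'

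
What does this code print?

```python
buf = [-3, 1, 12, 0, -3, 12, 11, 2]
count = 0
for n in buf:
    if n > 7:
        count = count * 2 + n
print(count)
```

83

n=-3: not >7
n=1: not >7
n=12: >7, count = 0*2+12 = 12
n=0: not >7
n=-3: not >7
n=12: >7, count = 12*2+12 = 36
n=11: >7, count = 36*2+11 = 83
n=2: not >7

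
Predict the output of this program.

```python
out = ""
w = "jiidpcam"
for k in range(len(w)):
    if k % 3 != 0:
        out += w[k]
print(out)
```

k=0: skip
k=1: add 'i' → 'i'
k=2: add 'i' → 'ii'
k=3: skip
k=4: add 'p' → 'iip'
k=5: add 'c' → 'iipc'
k=6: skip
k=7: add 'm' → 'iipcm'

iipcm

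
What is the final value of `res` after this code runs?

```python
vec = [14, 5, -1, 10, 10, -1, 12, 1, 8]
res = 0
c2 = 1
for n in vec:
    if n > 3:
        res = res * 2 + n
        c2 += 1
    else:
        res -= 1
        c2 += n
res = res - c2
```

n=14: >3, res = 0*2+14 = 14; c2=2
n=5: >3, res = 14*2+5 = 33; c2=3
n=-1: not >3, res = 33-1 = 32; c2=2
n=10: >3, res = 32*2+10 = 74; c2=3
n=10: >3, res = 74*2+10 = 158; c2=4
n=-1: not >3, res = 158-1 = 157; c2=3
n=12: >3, res = 157*2+12 = 326; c2=4
n=1: not >3, res = 326-1 = 325; c2=5
n=8: >3, res = 325*2+8 = 658; c2=6
res-c2 = 658-6 = 652

652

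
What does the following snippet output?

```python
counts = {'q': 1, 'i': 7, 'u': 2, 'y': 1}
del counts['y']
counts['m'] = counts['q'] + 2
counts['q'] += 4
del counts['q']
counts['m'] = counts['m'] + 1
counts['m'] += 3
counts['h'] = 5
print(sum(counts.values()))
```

del 'y' → {'q': 1, 'i': 7, 'u': 2}
counts['m'] = counts['q']+2 = 3 → {'q': 1, 'i': 7, 'u': 2, 'm': 3}
counts['q'] = 1+4 = 5 → {'q': 5, 'i': 7, 'u': 2, 'm': 3}
del 'q' → {'i': 7, 'u': 2, 'm': 3}
counts['m'] = counts['m']+1 = 4 → {'i': 7, 'u': 2, 'm': 4}
counts['m'] = 4+3 = 7 → {'i': 7, 'u': 2, 'm': 7}
counts['h'] = 5 → {'i': 7, 'u': 2, 'm': 7, 'h': 5}
sum of values = 21

21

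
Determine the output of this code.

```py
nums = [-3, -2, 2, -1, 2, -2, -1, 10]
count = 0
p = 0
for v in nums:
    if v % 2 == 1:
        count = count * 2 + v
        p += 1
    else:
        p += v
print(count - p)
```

v=-3: odd, count = 0*2+(-3) = -3; p=1
v=-2: not odd; p=-1
v=2: not odd; p=1
v=-1: odd, count = (-3)*2+(-1) = -7; p=2
v=2: not odd; p=4
v=-2: not odd; p=2
v=-1: odd, count = (-7)*2+(-1) = -15; p=3
v=10: not odd; p=13
count-p = (-15)-13 = -28

-28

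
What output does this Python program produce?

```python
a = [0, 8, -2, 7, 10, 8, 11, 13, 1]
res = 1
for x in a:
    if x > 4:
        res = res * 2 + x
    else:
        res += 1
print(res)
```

676

x=0: not >4, res = 1+1 = 2
x=8: >4, res = 2*2+8 = 12
x=-2: not >4, res = 12+1 = 13
x=7: >4, res = 13*2+7 = 33
x=10: >4, res = 33*2+10 = 76
x=8: >4, res = 76*2+8 = 160
x=11: >4, res = 160*2+11 = 331
x=13: >4, res = 331*2+13 = 675
x=1: not >4, res = 675+1 = 676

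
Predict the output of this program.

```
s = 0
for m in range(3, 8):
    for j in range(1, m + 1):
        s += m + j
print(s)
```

215

m=3,j=1: s = 0+4 = 4
m=3,j=2: s = 4+5 = 9
m=3,j=3: s = 9+6 = 15
m=4,j=1: s = 15+5 = 20
m=4,j=2: s = 20+6 = 26
m=4,j=3: s = 26+7 = 33
m=4,j=4: s = 33+8 = 41
m=5,j=1: s = 41+6 = 47
m=5,j=2: s = 47+7 = 54
m=5,j=3: s = 54+8 = 62
m=5,j=4: s = 62+9 = 71
m=5,j=5: s = 71+10 = 81
m=6,j=1: s = 81+7 = 88
m=6,j=2: s = 88+8 = 96
m=6,j=3: s = 96+9 = 105
m=6,j=4: s = 105+10 = 115
m=6,j=5: s = 115+11 = 126
m=6,j=6: s = 126+12 = 138
m=7,j=1: s = 138+8 = 146
m=7,j=2: s = 146+9 = 155
m=7,j=3: s = 155+10 = 165
m=7,j=4: s = 165+11 = 176
m=7,j=5: s = 176+12 = 188
m=7,j=6: s = 188+13 = 201
m=7,j=7: s = 201+14 = 215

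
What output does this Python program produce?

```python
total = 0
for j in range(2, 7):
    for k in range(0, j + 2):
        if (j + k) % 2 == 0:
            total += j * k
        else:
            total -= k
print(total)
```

110

j=2,k=0: even sum, total = 0+0 = 0
j=2,k=1: odd sum, total = 0-1 = -1
j=2,k=2: even sum, total = (-1)+4 = 3
j=2,k=3: odd sum, total = 3-3 = 0
j=3,k=0: odd sum, total = 0-0 = 0
j=3,k=1: even sum, total = 0+3 = 3
j=3,k=2: odd sum, total = 3-2 = 1
j=3,k=3: even sum, total = 1+9 = 10
j=3,k=4: odd sum, total = 10-4 = 6
j=4,k=0: even sum, total = 6+0 = 6
j=4,k=1: odd sum, total = 6-1 = 5
j=4,k=2: even sum, total = 5+8 = 13
j=4,k=3: odd sum, total = 13-3 = 10
j=4,k=4: even sum, total = 10+16 = 26
j=4,k=5: odd sum, total = 26-5 = 21
j=5,k=0: odd sum, total = 21-0 = 21
j=5,k=1: even sum, total = 21+5 = 26
j=5,k=2: odd sum, total = 26-2 = 24
j=5,k=3: even sum, total = 24+15 = 39
j=5,k=4: odd sum, total = 39-4 = 35
j=5,k=5: even sum, total = 35+25 = 60
j=5,k=6: odd sum, total = 60-6 = 54
j=6,k=0: even sum, total = 54+0 = 54
j=6,k=1: odd sum, total = 54-1 = 53
j=6,k=2: even sum, total = 53+12 = 65
j=6,k=3: odd sum, total = 65-3 = 62
j=6,k=4: even sum, total = 62+24 = 86
j=6,k=5: odd sum, total = 86-5 = 81
j=6,k=6: even sum, total = 81+36 = 117
j=6,k=7: odd sum, total = 117-7 = 110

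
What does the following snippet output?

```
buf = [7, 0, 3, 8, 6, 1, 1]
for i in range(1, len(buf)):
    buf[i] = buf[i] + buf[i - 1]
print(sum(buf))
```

117

i=1: buf[1] = 0+7 = 7 → [7, 7, 3, 8, 6, 1, 1]
i=2: buf[2] = 3+7 = 10 → [7, 7, 10, 8, 6, 1, 1]
i=3: buf[3] = 8+10 = 18 → [7, 7, 10, 18, 6, 1, 1]
i=4: buf[4] = 6+18 = 24 → [7, 7, 10, 18, 24, 1, 1]
i=5: buf[5] = 1+24 = 25 → [7, 7, 10, 18, 24, 25, 1]
i=6: buf[6] = 1+25 = 26 → [7, 7, 10, 18, 24, 25, 26]
sum = 117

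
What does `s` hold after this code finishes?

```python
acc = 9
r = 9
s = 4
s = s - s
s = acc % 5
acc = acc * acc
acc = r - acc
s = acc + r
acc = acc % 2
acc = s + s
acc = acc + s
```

s = 4-4 = 0
s = 9%5 = 4
acc = 9*9 = 81
acc = 9-81 = -72
s = (-72)+9 = -63
acc = (-72)%2 = 0
acc = (-63)+(-63) = -126
acc = (-126)+(-63) = -189

-63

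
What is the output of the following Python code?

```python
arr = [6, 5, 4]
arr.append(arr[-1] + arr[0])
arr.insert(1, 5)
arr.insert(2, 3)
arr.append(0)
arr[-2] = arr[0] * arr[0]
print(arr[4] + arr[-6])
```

9

append arr[-1]+arr[0] = 4+6 = 10 → [6, 5, 4, 10]
insert 5 at 1 → [6, 5, 5, 4, 10]
insert 3 at 2 → [6, 5, 3, 5, 4, 10]
append 0 → [6, 5, 3, 5, 4, 10, 0]
arr[-2] = arr[0]*arr[0] = 6*6 = 36 → [6, 5, 3, 5, 4, 36, 0]
arr[4]+arr[-6] = 4+5 = 9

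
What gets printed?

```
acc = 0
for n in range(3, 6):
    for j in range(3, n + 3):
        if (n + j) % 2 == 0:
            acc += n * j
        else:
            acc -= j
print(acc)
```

117

n=3,j=3: even sum, acc = 0+9 = 9
n=3,j=4: odd sum, acc = 9-4 = 5
n=3,j=5: even sum, acc = 5+15 = 20
n=4,j=3: odd sum, acc = 20-3 = 17
n=4,j=4: even sum, acc = 17+16 = 33
n=4,j=5: odd sum, acc = 33-5 = 28
n=4,j=6: even sum, acc = 28+24 = 52
n=5,j=3: even sum, acc = 52+15 = 67
n=5,j=4: odd sum, acc = 67-4 = 63
n=5,j=5: even sum, acc = 63+25 = 88
n=5,j=6: odd sum, acc = 88-6 = 82
n=5,j=7: even sum, acc = 82+35 = 117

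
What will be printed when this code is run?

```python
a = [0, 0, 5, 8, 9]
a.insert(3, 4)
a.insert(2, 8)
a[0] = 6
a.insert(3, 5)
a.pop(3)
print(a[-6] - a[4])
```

insert 4 at 3 → [0, 0, 5, 4, 8, 9]
insert 8 at 2 → [0, 0, 8, 5, 4, 8, 9]
a[0] = 6 → [6, 0, 8, 5, 4, 8, 9]
insert 5 at 3 → [6, 0, 8, 5, 5, 4, 8, 9]
pop(3) removes 5 → [6, 0, 8, 5, 4, 8, 9]
a[-6]-a[4] = 0-4 = -4

-4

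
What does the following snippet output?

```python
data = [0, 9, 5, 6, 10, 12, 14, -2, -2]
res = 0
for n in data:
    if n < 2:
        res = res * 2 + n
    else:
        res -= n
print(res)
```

-230

n=0: <2, res = 0*2+0 = 0
n=9: not <2, res = 0-9 = -9
n=5: not <2, res = (-9)-5 = -14
n=6: not <2, res = (-14)-6 = -20
n=10: not <2, res = (-20)-10 = -30
n=12: not <2, res = (-30)-12 = -42
n=14: not <2, res = (-42)-14 = -56
n=-2: <2, res = (-56)*2+(-2) = -114
n=-2: <2, res = (-114)*2+(-2) = -230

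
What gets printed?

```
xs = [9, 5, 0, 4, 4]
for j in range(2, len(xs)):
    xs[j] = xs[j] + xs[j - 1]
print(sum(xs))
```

j=2: xs[2] = 0+5 = 5 → [9, 5, 5, 4, 4]
j=3: xs[3] = 4+5 = 9 → [9, 5, 5, 9, 4]
j=4: xs[4] = 4+9 = 13 → [9, 5, 5, 9, 13]
sum = 41

41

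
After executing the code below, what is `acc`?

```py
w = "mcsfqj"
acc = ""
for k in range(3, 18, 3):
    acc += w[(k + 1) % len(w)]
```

'qcqcq'

k=3: add w[4]='q' → 'q'
k=6: add w[1]='c' → 'qc'
k=9: add w[4]='q' → 'qcq'
k=12: add w[1]='c' → 'qcqc'
k=15: add w[4]='q' → 'qcqcq'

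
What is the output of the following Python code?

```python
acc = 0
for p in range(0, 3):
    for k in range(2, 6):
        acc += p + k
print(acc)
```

54

p=0,k=2: acc = 0+2 = 2
p=0,k=3: acc = 2+3 = 5
p=0,k=4: acc = 5+4 = 9
p=0,k=5: acc = 9+5 = 14
p=1,k=2: acc = 14+3 = 17
p=1,k=3: acc = 17+4 = 21
p=1,k=4: acc = 21+5 = 26
p=1,k=5: acc = 26+6 = 32
p=2,k=2: acc = 32+4 = 36
p=2,k=3: acc = 36+5 = 41
p=2,k=4: acc = 41+6 = 47
p=2,k=5: acc = 47+7 = 54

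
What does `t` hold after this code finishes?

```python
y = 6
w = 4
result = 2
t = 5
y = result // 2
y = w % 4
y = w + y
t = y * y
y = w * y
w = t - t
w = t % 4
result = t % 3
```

16

y = 2//2 = 1
y = 4%4 = 0
y = 4+0 = 4
t = 4*4 = 16
y = 4*4 = 16
w = 16-16 = 0
w = 16%4 = 0
result = 16%3 = 1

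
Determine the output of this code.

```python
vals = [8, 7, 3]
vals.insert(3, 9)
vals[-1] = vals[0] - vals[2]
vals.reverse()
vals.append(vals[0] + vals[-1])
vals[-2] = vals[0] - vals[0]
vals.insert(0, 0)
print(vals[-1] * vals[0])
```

insert 9 at 3 → [8, 7, 3, 9]
vals[-1] = vals[0]-vals[2] = 8-3 = 5 → [8, 7, 3, 5]
reverse → [5, 3, 7, 8]
append vals[0]+vals[-1] = 5+8 = 13 → [5, 3, 7, 8, 13]
vals[-2] = vals[0]-vals[0] = 5-5 = 0 → [5, 3, 7, 0, 13]
insert 0 at 0 → [0, 5, 3, 7, 0, 13]
vals[-1]*vals[0] = 13*0 = 0

0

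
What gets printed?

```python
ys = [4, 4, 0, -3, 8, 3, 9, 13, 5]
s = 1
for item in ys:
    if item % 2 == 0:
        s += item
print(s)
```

17

item=4: even, s = 1+4 = 5
item=4: even, s = 5+4 = 9
item=0: even, s = 9+0 = 9
item=-3: not even
item=8: even, s = 9+8 = 17
item=3: not even
item=9: not even
item=13: not even
item=5: not even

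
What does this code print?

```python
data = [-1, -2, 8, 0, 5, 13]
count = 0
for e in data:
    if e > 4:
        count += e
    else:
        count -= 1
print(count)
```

23

e=-1: not >4, count = 0-1 = -1
e=-2: not >4, count = (-1)-1 = -2
e=8: >4, count = (-2)+8 = 6
e=0: not >4, count = 6-1 = 5
e=5: >4, count = 5+5 = 10
e=13: >4, count = 10+13 = 23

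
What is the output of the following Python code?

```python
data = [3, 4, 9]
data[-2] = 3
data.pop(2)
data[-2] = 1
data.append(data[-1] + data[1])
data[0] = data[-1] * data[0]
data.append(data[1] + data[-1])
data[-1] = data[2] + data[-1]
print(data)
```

data[-2] = 3 → [3, 3, 9]
pop(2) removes 9 → [3, 3]
data[-2] = 1 → [1, 3]
append data[-1]+data[1] = 3+3 = 6 → [1, 3, 6]
data[0] = data[-1]*data[0] = 6*1 = 6 → [6, 3, 6]
append data[1]+data[-1] = 3+6 = 9 → [6, 3, 6, 9]
data[-1] = data[2]+data[-1] = 6+9 = 15 → [6, 3, 6, 15]

[6, 3, 6, 15]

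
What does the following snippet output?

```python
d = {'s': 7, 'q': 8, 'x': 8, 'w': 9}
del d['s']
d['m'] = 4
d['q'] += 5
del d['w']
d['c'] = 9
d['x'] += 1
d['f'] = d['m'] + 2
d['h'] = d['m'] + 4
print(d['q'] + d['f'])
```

del 's' → {'q': 8, 'x': 8, 'w': 9}
d['m'] = 4 → {'q': 8, 'x': 8, 'w': 9, 'm': 4}
d['q'] = 8+5 = 13 → {'q': 13, 'x': 8, 'w': 9, 'm': 4}
del 'w' → {'q': 13, 'x': 8, 'm': 4}
d['c'] = 9 → {'q': 13, 'x': 8, 'm': 4, 'c': 9}
d['x'] = 8+1 = 9 → {'q': 13, 'x': 9, 'm': 4, 'c': 9}
d['f'] = d['m']+2 = 6 → {'q': 13, 'x': 9, 'm': 4, 'c': 9, 'f': 6}
d['h'] = d['m']+4 = 8 → {'q': 13, 'x': 9, 'm': 4, 'c': 9, 'f': 6, 'h': 8}
d['q']+d['f'] = 13+6 = 19

19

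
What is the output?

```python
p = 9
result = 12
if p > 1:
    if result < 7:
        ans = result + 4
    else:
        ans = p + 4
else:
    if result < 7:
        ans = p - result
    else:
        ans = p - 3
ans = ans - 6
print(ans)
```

7

p=9, result=12
p > 1 is True; result < 7 is False
→ ans = p + 4 = 13
ans = 13-6 = 7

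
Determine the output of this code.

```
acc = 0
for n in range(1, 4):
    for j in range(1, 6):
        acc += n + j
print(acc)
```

n=1,j=1: acc = 0+2 = 2
n=1,j=2: acc = 2+3 = 5
n=1,j=3: acc = 5+4 = 9
n=1,j=4: acc = 9+5 = 14
n=1,j=5: acc = 14+6 = 20
n=2,j=1: acc = 20+3 = 23
n=2,j=2: acc = 23+4 = 27
n=2,j=3: acc = 27+5 = 32
n=2,j=4: acc = 32+6 = 38
n=2,j=5: acc = 38+7 = 45
n=3,j=1: acc = 45+4 = 49
n=3,j=2: acc = 49+5 = 54
n=3,j=3: acc = 54+6 = 60
n=3,j=4: acc = 60+7 = 67
n=3,j=5: acc = 67+8 = 75

75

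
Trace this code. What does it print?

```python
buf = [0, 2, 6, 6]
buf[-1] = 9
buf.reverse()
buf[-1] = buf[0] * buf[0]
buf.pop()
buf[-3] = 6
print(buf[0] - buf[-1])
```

4

buf[-1] = 9 → [0, 2, 6, 9]
reverse → [9, 6, 2, 0]
buf[-1] = buf[0]*buf[0] = 9*9 = 81 → [9, 6, 2, 81]
pop() removes 81 → [9, 6, 2]
buf[-3] = 6 → [6, 6, 2]
buf[0]-buf[-1] = 6-2 = 4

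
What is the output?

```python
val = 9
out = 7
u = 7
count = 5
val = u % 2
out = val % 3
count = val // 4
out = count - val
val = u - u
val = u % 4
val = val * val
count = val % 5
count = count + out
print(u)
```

val = 7%2 = 1
out = 1%3 = 1
count = 1//4 = 0
out = 0-1 = -1
val = 7-7 = 0
val = 7%4 = 3
val = 3*3 = 9
count = 9%5 = 4
count = 4+(-1) = 3

7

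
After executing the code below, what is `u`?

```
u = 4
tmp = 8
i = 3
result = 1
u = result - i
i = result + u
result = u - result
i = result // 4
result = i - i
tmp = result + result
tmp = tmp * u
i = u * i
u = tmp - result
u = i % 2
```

u = 1-3 = -2
i = 1+(-2) = -1
result = (-2)-1 = -3
i = (-3)//4 = -1
result = (-1)-(-1) = 0
tmp = 0+0 = 0
tmp = 0*(-2) = 0
i = (-2)*(-1) = 2
u = 0-0 = 0
u = 2%2 = 0

0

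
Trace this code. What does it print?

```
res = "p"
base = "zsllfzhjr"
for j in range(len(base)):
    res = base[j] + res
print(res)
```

rjhzfllszp

j=0: prepend 'z' → 'zp'
j=1: prepend 's' → 'szp'
j=2: prepend 'l' → 'lszp'
j=3: prepend 'l' → 'llszp'
j=4: prepend 'f' → 'fllszp'
j=5: prepend 'z' → 'zfllszp'
j=6: prepend 'h' → 'hzfllszp'
j=7: prepend 'j' → 'jhzfllszp'
j=8: prepend 'r' → 'rjhzfllszp'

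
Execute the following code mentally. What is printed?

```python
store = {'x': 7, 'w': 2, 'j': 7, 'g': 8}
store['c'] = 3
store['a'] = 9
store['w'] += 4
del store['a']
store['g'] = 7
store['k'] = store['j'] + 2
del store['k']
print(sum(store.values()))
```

30

store['c'] = 3 → {'x': 7, 'w': 2, 'j': 7, 'g': 8, 'c': 3}
store['a'] = 9 → {'x': 7, 'w': 2, 'j': 7, 'g': 8, 'c': 3, 'a': 9}
store['w'] = 2+4 = 6 → {'x': 7, 'w': 6, 'j': 7, 'g': 8, 'c': 3, 'a': 9}
del 'a' → {'x': 7, 'w': 6, 'j': 7, 'g': 8, 'c': 3}
store['g'] = 7 → {'x': 7, 'w': 6, 'j': 7, 'g': 7, 'c': 3}
store['k'] = store['j']+2 = 9 → {'x': 7, 'w': 6, 'j': 7, 'g': 7, 'c': 3, 'k': 9}
del 'k' → {'x': 7, 'w': 6, 'j': 7, 'g': 7, 'c': 3}
sum of values = 30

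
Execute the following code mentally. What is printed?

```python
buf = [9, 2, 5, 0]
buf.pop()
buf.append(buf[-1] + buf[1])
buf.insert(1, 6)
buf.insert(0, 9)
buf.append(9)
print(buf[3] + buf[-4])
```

4

pop() removes 0 → [9, 2, 5]
append buf[-1]+buf[1] = 5+2 = 7 → [9, 2, 5, 7]
insert 6 at 1 → [9, 6, 2, 5, 7]
insert 9 at 0 → [9, 9, 6, 2, 5, 7]
append 9 → [9, 9, 6, 2, 5, 7, 9]
buf[3]+buf[-4] = 2+2 = 4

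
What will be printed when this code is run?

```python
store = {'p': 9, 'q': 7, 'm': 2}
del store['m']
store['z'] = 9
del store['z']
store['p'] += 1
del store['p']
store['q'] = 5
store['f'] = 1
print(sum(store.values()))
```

6

del 'm' → {'p': 9, 'q': 7}
store['z'] = 9 → {'p': 9, 'q': 7, 'z': 9}
del 'z' → {'p': 9, 'q': 7}
store['p'] = 9+1 = 10 → {'p': 10, 'q': 7}
del 'p' → {'q': 7}
store['q'] = 5 → {'q': 5}
store['f'] = 1 → {'q': 5, 'f': 1}
sum of values = 6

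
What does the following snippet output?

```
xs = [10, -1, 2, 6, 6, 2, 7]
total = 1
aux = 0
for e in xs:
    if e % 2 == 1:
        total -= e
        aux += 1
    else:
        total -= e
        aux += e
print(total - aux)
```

e=10: not odd, total = 1-10 = -9; aux=10
e=-1: odd, total = (-9)-(-1) = -8; aux=11
e=2: not odd, total = (-8)-2 = -10; aux=13
e=6: not odd, total = (-10)-6 = -16; aux=19
e=6: not odd, total = (-16)-6 = -22; aux=25
e=2: not odd, total = (-22)-2 = -24; aux=27
e=7: odd, total = (-24)-7 = -31; aux=28
total-aux = (-31)-28 = -59

-59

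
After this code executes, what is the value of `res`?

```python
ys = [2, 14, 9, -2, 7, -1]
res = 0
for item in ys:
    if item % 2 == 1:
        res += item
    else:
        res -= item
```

item=2: not odd, res = 0-2 = -2
item=14: not odd, res = (-2)-14 = -16
item=9: odd, res = (-16)+9 = -7
item=-2: not odd, res = (-7)-(-2) = -5
item=7: odd, res = (-5)+7 = 2
item=-1: odd, res = 2+(-1) = 1

1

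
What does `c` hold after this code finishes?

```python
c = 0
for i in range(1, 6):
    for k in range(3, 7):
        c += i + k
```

i=1,k=3: c = 0+4 = 4
i=1,k=4: c = 4+5 = 9
i=1,k=5: c = 9+6 = 15
i=1,k=6: c = 15+7 = 22
i=2,k=3: c = 22+5 = 27
i=2,k=4: c = 27+6 = 33
i=2,k=5: c = 33+7 = 40
i=2,k=6: c = 40+8 = 48
i=3,k=3: c = 48+6 = 54
i=3,k=4: c = 54+7 = 61
i=3,k=5: c = 61+8 = 69
i=3,k=6: c = 69+9 = 78
i=4,k=3: c = 78+7 = 85
i=4,k=4: c = 85+8 = 93
i=4,k=5: c = 93+9 = 102
i=4,k=6: c = 102+10 = 112
i=5,k=3: c = 112+8 = 120
i=5,k=4: c = 120+9 = 129
i=5,k=5: c = 129+10 = 139
i=5,k=6: c = 139+11 = 150

150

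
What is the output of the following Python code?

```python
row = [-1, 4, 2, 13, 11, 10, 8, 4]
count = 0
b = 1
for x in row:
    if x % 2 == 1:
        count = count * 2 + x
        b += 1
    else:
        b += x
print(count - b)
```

1

x=-1: odd, count = 0*2+(-1) = -1; b=2
x=4: not odd; b=6
x=2: not odd; b=8
x=13: odd, count = (-1)*2+13 = 11; b=9
x=11: odd, count = 11*2+11 = 33; b=10
x=10: not odd; b=20
x=8: not odd; b=28
x=4: not odd; b=32
count-b = 33-32 = 1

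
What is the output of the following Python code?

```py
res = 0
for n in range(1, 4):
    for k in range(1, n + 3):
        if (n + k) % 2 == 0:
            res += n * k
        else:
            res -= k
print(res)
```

31

n=1,k=1: even sum, res = 0+1 = 1
n=1,k=2: odd sum, res = 1-2 = -1
n=1,k=3: even sum, res = (-1)+3 = 2
n=2,k=1: odd sum, res = 2-1 = 1
n=2,k=2: even sum, res = 1+4 = 5
n=2,k=3: odd sum, res = 5-3 = 2
n=2,k=4: even sum, res = 2+8 = 10
n=3,k=1: even sum, res = 10+3 = 13
n=3,k=2: odd sum, res = 13-2 = 11
n=3,k=3: even sum, res = 11+9 = 20
n=3,k=4: odd sum, res = 20-4 = 16
n=3,k=5: even sum, res = 16+15 = 31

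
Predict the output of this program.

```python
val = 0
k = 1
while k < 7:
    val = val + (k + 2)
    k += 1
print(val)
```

33

k=1: val = 0+3 = 3
k=2: val = 3+4 = 7
k=3: val = 7+5 = 12
k=4: val = 12+6 = 18
k=5: val = 18+7 = 25
k=6: val = 25+8 = 33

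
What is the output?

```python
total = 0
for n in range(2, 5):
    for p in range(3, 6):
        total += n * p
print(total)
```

n=2,p=3: total = 0+6 = 6
n=2,p=4: total = 6+8 = 14
n=2,p=5: total = 14+10 = 24
n=3,p=3: total = 24+9 = 33
n=3,p=4: total = 33+12 = 45
n=3,p=5: total = 45+15 = 60
n=4,p=3: total = 60+12 = 72
n=4,p=4: total = 72+16 = 88
n=4,p=5: total = 88+20 = 108

108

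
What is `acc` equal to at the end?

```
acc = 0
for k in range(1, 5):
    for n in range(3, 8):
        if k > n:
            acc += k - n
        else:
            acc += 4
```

k=1,n=3: not 1>3, acc = 0+4 = 4
k=1,n=4: not 1>4, acc = 4+4 = 8
k=1,n=5: not 1>5, acc = 8+4 = 12
k=1,n=6: not 1>6, acc = 12+4 = 16
k=1,n=7: not 1>7, acc = 16+4 = 20
k=2,n=3: not 2>3, acc = 20+4 = 24
k=2,n=4: not 2>4, acc = 24+4 = 28
k=2,n=5: not 2>5, acc = 28+4 = 32
k=2,n=6: not 2>6, acc = 32+4 = 36
k=2,n=7: not 2>7, acc = 36+4 = 40
k=3,n=3: not 3>3, acc = 40+4 = 44
k=3,n=4: not 3>4, acc = 44+4 = 48
k=3,n=5: not 3>5, acc = 48+4 = 52
k=3,n=6: not 3>6, acc = 52+4 = 56
k=3,n=7: not 3>7, acc = 56+4 = 60
k=4,n=3: 4>3, acc = 60+1 = 61
k=4,n=4: not 4>4, acc = 61+4 = 65
k=4,n=5: not 4>5, acc = 65+4 = 69
k=4,n=6: not 4>6, acc = 69+4 = 73
k=4,n=7: not 4>7, acc = 73+4 = 77

77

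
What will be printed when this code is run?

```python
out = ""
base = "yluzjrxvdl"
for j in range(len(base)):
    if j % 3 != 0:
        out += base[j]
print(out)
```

lujrvd

j=0: skip
j=1: add 'l' → 'l'
j=2: add 'u' → 'lu'
j=3: skip
j=4: add 'j' → 'luj'
j=5: add 'r' → 'lujr'
j=6: skip
j=7: add 'v' → 'lujrv'
j=8: add 'd' → 'lujrvd'
j=9: skip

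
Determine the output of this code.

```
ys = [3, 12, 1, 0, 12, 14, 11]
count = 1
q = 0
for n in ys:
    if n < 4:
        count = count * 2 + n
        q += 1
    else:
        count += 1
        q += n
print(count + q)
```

81

n=3: <4, count = 1*2+3 = 5; q=1
n=12: not <4, count = 5+1 = 6; q=13
n=1: <4, count = 6*2+1 = 13; q=14
n=0: <4, count = 13*2+0 = 26; q=15
n=12: not <4, count = 26+1 = 27; q=27
n=14: not <4, count = 27+1 = 28; q=41
n=11: not <4, count = 28+1 = 29; q=52
count+q = 29+52 = 81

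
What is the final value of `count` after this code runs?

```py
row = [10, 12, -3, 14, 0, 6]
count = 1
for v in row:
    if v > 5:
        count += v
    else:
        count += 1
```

45

v=10: >5, count = 1+10 = 11
v=12: >5, count = 11+12 = 23
v=-3: not >5, count = 23+1 = 24
v=14: >5, count = 24+14 = 38
v=0: not >5, count = 38+1 = 39
v=6: >5, count = 39+6 = 45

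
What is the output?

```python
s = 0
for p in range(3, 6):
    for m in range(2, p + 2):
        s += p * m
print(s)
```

183

p=3,m=2: s = 0+6 = 6
p=3,m=3: s = 6+9 = 15
p=3,m=4: s = 15+12 = 27
p=4,m=2: s = 27+8 = 35
p=4,m=3: s = 35+12 = 47
p=4,m=4: s = 47+16 = 63
p=4,m=5: s = 63+20 = 83
p=5,m=2: s = 83+10 = 93
p=5,m=3: s = 93+15 = 108
p=5,m=4: s = 108+20 = 128
p=5,m=5: s = 128+25 = 153
p=5,m=6: s = 153+30 = 183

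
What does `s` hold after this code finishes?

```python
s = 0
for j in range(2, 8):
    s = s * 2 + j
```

j=2: s = 0*2+2 = 2
j=3: s = 2*2+3 = 7
j=4: s = 7*2+4 = 18
j=5: s = 18*2+5 = 41
j=6: s = 41*2+6 = 88
j=7: s = 88*2+7 = 183

183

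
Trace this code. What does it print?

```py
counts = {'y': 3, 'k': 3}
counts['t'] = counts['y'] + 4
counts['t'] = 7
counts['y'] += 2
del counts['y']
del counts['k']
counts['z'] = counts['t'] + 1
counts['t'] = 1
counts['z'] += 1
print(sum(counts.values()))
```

counts['t'] = counts['y']+4 = 7 → {'y': 3, 'k': 3, 't': 7}
counts['t'] = 7 → {'y': 3, 'k': 3, 't': 7}
counts['y'] = 3+2 = 5 → {'y': 5, 'k': 3, 't': 7}
del 'y' → {'k': 3, 't': 7}
del 'k' → {'t': 7}
counts['z'] = counts['t']+1 = 8 → {'t': 7, 'z': 8}
counts['t'] = 1 → {'t': 1, 'z': 8}
counts['z'] = 8+1 = 9 → {'t': 1, 'z': 9}
sum of values = 10

10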